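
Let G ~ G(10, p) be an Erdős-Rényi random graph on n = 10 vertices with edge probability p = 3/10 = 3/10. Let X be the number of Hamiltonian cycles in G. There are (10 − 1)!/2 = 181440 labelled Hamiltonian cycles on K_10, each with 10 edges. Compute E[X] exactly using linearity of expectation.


K_10 has (10 − 1)!/2 = 181440 labelled Hamiltonian cycles.
For each such Hamiltonian cycle H, let X_H = 1 if all 10 edges of H are present in G. Then P[X_H = 1] = p^{10} = (3/10)^{10} = 59049/10000000000.
Summing the indicators: E[X] = Σ_H E[X_H] = 181440 · p^{10} = 181440 · 59049/10000000000 = 33480783/31250000.
Numerically: E[X] ≈ 1.07139.

E[X] = 181440 · (3/10)^{10} = 33480783/31250000 ≈ 1.07139.


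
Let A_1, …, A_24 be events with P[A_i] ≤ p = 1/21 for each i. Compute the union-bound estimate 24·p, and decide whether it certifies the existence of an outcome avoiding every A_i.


Union bound: P[∪_{i=1}^{24} A_i] ≤ Σ_i P[A_i] ≤ 24·p = 24·(1/21) = 8/7.
Numerically: 8/7 ≈ 1.142857.
Is 8/7 < 1? NO.
Since the bound 8/7 is ≥ 1, the union bound is uninformative here; it does NOT by itself certify existence.

24·p = 8/7 ≈ 1.142857; existence NOT certified by the union bound.


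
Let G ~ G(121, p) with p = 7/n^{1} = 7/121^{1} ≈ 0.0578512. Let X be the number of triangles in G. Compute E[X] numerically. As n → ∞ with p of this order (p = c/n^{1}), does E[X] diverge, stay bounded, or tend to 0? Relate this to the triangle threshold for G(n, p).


Number of potential triangles: C(121, 3) = 287980.
Each occurs with probability p³ ≈ (0.0578512)³ ≈ 1.93614558e-04.
By linearity: E[X] = C(121, 3)·p³ ≈ 287980 · 1.93614558e-04 ≈ 55.757120.
Here α = 1, so p = 7/n is exactly at the triangle threshold p ~ 1/n. Asymptotically E[X] → c³/6 = 7³/6 = 343/6 ≈ 57.166667, a bounded constant. In this regime the triangle count is asymptotically Poisson(c³/6).

E[X] ≈ 55.757120; in regime p = Θ(1/n^{1}) E[X] stays bounded (at the triangle threshold p ~ 1/n).


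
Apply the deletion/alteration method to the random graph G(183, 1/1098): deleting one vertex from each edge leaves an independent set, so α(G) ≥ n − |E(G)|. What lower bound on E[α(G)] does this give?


E[|E(G)|] = C(183, 2)·p = 16653 · (1/1098) = 91/6.
E[α(G)] ≥ n − E[|E(G)|] = 183 − 91/6 = 1007/6.
Numerically: ≈ 167.8333.
(This is only a lower bound; the true E[α(G)] may be larger.)

E[α(G)] ≥ 1007/6 ≈ 167.8333.


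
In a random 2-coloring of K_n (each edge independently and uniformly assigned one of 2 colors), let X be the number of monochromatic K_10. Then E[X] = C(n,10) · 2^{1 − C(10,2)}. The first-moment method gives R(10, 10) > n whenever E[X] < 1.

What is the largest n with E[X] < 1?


We need C(n, 10) · 2^{1 − 45} < 1, i.e. C(n, 10) < 2^{45 − 1} = 17592186044416.
Check values of n near the boundary:
  n = 94: C(94, 10) = 9041256841903; 9041256841903 < 17592186044416? YES
  n = 95: C(95, 10) = 10104934117421; 10104934117421 < 17592186044416? YES
  n = 96: C(96, 10) = 11279926456656; 11279926456656 < 17592186044416? YES
  n = 97: C(97, 10) = 12576469727536; 12576469727536 < 17592186044416? YES
  n = 98: C(98, 10) = 14005614014756; 14005614014756 < 17592186044416? YES
  n = 99: C(99, 10) = 15579278510796; 15579278510796 < 17592186044416? YES
  n = 100: C(100, 10) = 17310309456440; 17310309456440 < 17592186044416? YES
  n = 101: C(101, 10) = 19212541264840; 19212541264840 < 17592186044416? NO
  n = 102: C(102, 10) = 21300860967540; 21300860967540 < 17592186044416? NO
The largest n with C(n, 10) < 17592186044416 is n = 100 (where E[X] = 2163788682055/2199023255552 ≈ 0.983977). Hence R(10, 10) > 100, i.e. R(10, 10) ≥ 101.

Largest n = 100; hence R(10, 10) > 100.


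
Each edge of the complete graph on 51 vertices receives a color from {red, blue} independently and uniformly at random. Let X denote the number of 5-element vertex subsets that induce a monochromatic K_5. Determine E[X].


Let X = Σ_S X_S over the C(51, 5) = 2349060 subsets S of size 5, where X_S = 1 if the K_5 on S is monochromatic.
For a fixed S, the K_5 on S has C(5, 2) = 10 edges. P[all 10 edges red] = (1/2)^10, and likewise for blue, so P[monochromatic] = 2·(1/2)^10 = 2^{1 − 10} = 1/512.
By linearity of expectation: E[X] = C(51, 5) · 2^{1 − 10} = 2349060 · 1/512 = 587265/128.
Numerically: E[X] ≈ 4588.007812.

E[X] = C(51,5)·2^(1−C(5,2)) = 587265/128 ≈ 4588.007812.


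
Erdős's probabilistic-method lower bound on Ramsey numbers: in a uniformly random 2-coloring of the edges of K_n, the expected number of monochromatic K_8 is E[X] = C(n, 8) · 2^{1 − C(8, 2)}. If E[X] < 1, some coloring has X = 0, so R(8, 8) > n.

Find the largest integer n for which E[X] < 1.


We need C(n, 8) · 2^{1 − 28} < 1, i.e. C(n, 8) < 2^{28 − 1} = 134217728.
Check values of n near the boundary:
  n = 39: C(39, 8) = 61523748; 61523748 < 134217728? YES
  n = 40: C(40, 8) = 76904685; 76904685 < 134217728? YES
  n = 41: C(41, 8) = 95548245; 95548245 < 134217728? YES
  n = 42: C(42, 8) = 118030185; 118030185 < 134217728? YES
  n = 43: C(43, 8) = 145008513; 145008513 < 134217728? NO
The largest n with C(n, 8) < 134217728 is n = 42 (where E[X] = 118030185/134217728 ≈ 0.879). Hence R(8, 8) > 42, i.e. R(8, 8) ≥ 43.

Largest n = 42; hence R(8, 8) > 42.


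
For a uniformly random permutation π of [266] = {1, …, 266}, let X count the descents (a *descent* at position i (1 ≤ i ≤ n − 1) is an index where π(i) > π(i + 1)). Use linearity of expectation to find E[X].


Write X = Σ X_I over i = 1, …, 265, with X_I the indicator of one descent.
There are 265 indicators.
For each fixed i, the pair (π(i), π(i+1)) is a uniformly random ordered pair of distinct values from {1, …, 266}; by symmetry P[π(i) > π(i+1)] = 1/2.
By linearity: E[X] = 265 · (1/2) = (266 − 1) · (1/2) = 265/2 ≈ 132.500000.

E[X] = 265/2 = 132.500000.


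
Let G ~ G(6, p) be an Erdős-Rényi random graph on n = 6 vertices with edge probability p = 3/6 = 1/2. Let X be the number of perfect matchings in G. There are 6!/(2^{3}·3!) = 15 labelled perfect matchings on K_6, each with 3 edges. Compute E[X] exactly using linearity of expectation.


K_6 has 6!/(2^{3}·3!) = 15 labelled perfect matchings.
For each such perfect matching H, let X_H = 1 if all 3 edges of H are present in G. Then P[X_H = 1] = p^{3} = (1/2)^{3} = 1/8.
By linearity: E[X] = Σ_H E[X_H] = 15 · p^{3} = 15 · 1/8 = 15/8.
Numerically: E[X] ≈ 1.875.

E[X] = 15 · (1/2)^{3} = 15/8 ≈ 1.875.


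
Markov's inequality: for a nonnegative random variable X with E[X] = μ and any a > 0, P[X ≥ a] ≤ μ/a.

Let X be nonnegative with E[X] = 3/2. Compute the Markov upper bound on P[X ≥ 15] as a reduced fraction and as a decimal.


μ = E[X] = 3/2, a = 15.
Markov: P[X ≥ 15] ≤ μ/a = (3/2)/15 = 1/10.
Numerically: ≈ 0.1000.
(Since a = 15 > μ = 1.5000, the bound 1/10 is < 1 and informative.)

P[X ≥ 15] ≤ 1/10 ≈ 0.1000.


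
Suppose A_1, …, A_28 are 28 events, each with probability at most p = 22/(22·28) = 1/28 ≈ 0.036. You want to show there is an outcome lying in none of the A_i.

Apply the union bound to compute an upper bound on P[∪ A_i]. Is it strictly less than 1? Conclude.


Union bound: P[∪_{i=1}^{28} A_i] ≤ Σ_i P[A_i] ≤ 28·p = 28·(1/28) = 1.
Numerically: 1 ≈ 1.000.
Is 1 < 1? NO.
Since the bound 1 is ≥ 1, the union bound is uninformative here; it does NOT by itself certify existence.

28·p = 1 ≈ 1.000; existence NOT certified by the union bound.


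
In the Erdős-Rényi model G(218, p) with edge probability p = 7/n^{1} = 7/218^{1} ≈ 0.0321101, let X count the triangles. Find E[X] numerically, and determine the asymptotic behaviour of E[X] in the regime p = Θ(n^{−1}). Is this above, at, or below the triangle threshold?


Number of potential triangles: C(218, 3) = 1703016.
Each occurs with probability p³ ≈ (0.0321101)³ ≈ 3.31073667e-05.
By linearity: E[X] = C(218, 3)·p³ ≈ 1703016 · 3.31073667e-05 ≈ 56.382375.
Here α = 1, so p = 7/n is exactly at the triangle threshold p ~ 1/n. Asymptotically E[X] → c³/6 = 7³/6 = 343/6 ≈ 57.166667, a bounded constant. In this regime the triangle count is asymptotically Poisson(c³/6).

E[X] ≈ 56.382375; in regime p = Θ(1/n^{1}) E[X] stays bounded (at the triangle threshold p ~ 1/n).


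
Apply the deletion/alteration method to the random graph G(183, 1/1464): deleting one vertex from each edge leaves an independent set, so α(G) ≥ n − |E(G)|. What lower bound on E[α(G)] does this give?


E[|E(G)|] = C(183, 2)·p = 16653 · (1/1464) = 91/8.
E[α(G)] ≥ n − E[|E(G)|] = 183 − 91/8 = 1373/8.
Numerically: ≈ 171.625000.
(This is only a lower bound; the true E[α(G)] may be larger.)

E[α(G)] ≥ 1373/8 ≈ 171.625000.


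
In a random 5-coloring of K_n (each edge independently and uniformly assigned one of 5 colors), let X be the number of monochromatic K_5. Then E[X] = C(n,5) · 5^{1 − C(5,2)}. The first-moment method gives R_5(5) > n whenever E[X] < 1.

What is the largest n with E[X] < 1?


We need C(n, 5) · 5^{1 − 10} < 1, i.e. C(n, 5) < 5^{10 − 1} = 1953125.
Check values of n near the boundary:
  n = 46: C(46, 5) = 1370754; 1370754 < 1953125? YES
  n = 47: C(47, 5) = 1533939; 1533939 < 1953125? YES
  n = 48: C(48, 5) = 1712304; 1712304 < 1953125? YES
  n = 49: C(49, 5) = 1906884; 1906884 < 1953125? YES
  n = 50: C(50, 5) = 2118760; 2118760 < 1953125? NO
  n = 51: C(51, 5) = 2349060; 2349060 < 1953125? NO
  n = 52: C(52, 5) = 2598960; 2598960 < 1953125? NO
The largest n with C(n, 5) < 1953125 is n = 49 (where E[X] = 1906884/1953125 ≈ 0.976325). Hence R_5(5) > 49, i.e. R_5(5) ≥ 50.

Largest n = 49; hence R_5(5) > 49.


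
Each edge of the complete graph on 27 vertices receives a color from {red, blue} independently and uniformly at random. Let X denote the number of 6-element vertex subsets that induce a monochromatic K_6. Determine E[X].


Let X = Σ_S X_S over the C(27, 6) = 296010 subsets S of size 6, where X_S = 1 if the K_6 on S is monochromatic.
For a fixed S, the K_6 on S has C(6, 2) = 15 edges. P[all 15 edges red] = (1/2)^15, and likewise for blue, so P[monochromatic] = 2·(1/2)^15 = 2^{1 − 15} = 1/16384.
By linearity: E[X] = C(27, 6) · 2^{1 − 15} = 296010 · 1/16384 = 148005/8192.
Numerically: E[X] ≈ 18.067017.

E[X] = C(27,6)·2^(1−C(6,2)) = 148005/8192 ≈ 18.067017.


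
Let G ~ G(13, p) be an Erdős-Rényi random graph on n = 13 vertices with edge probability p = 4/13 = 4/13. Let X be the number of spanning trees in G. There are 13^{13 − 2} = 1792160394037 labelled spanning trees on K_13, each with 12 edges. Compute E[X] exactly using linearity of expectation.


K_13 has 13^{13 − 2} = 1792160394037 labelled spanning trees.
For each such spanning tree H, let X_H = 1 if all 12 edges of H are present in G. Then P[X_H = 1] = p^{12} = (4/13)^{12} = 16777216/23298085122481.
Summing the indicators: E[X] = Σ_H E[X_H] = 1792160394037 · p^{12} = 1792160394037 · 16777216/23298085122481 = 16777216/13.
Numerically: E[X] ≈ 1.29e+06.

E[X] = 1792160394037 · (4/13)^{12} = 16777216/13 ≈ 1.29e+06.


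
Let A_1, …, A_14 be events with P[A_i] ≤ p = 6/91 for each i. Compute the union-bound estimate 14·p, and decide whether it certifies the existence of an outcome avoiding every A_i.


Union bound: P[∪_{i=1}^{14} A_i] ≤ Σ_i P[A_i] ≤ 14·p = 14·(6/91) = 12/13.
Numerically: 12/13 ≈ 0.9230769.
Is 12/13 < 1? YES.
Since P[∪ A_i] ≤ 12/13 < 1, the complement has P[∩ A_i^c] ≥ 1 − 12/13 = 1/13 > 0, so some outcome avoids every A_i.

14·p = 12/13 ≈ 0.9230769; existence CERTIFIED by the union bound.


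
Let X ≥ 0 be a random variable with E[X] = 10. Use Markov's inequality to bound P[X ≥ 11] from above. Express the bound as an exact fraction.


μ = E[X] = 10, a = 11.
Markov: P[X ≥ 11] ≤ μ/a = (10)/11 = 10/11.
Numerically: ≈ 0.909.
(Since a = 11 > μ = 10.000, the bound 10/11 is < 1 and informative.)

P[X ≥ 11] ≤ 10/11 ≈ 0.909.


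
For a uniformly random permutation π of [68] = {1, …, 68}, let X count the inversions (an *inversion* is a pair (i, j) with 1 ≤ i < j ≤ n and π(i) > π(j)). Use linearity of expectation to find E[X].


Write X = Σ X_I over the C(68, 2) = 2278 pairs i < j, with X_I the indicator of one inversion.
There are 2278 indicators.
For each fixed pair i < j, the values π(i) and π(j) are two distinct elements of {1, …, 68} in uniformly random order; by symmetry P[π(i) > π(j)] = 1/2.
By linearity: E[X] = 2278 · (1/2) = C(68, 2) · (1/2) = 2278/2 = 1139 ≈ 1139.000.

E[X] = 1139 = 1139.000.


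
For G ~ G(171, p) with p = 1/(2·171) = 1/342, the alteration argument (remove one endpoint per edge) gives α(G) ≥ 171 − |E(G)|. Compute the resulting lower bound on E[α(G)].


E[|E(G)|] = C(171, 2)·p = 14535 · (1/342) = 85/2.
E[α(G)] ≥ n − E[|E(G)|] = 171 − 85/2 = 257/2.
Numerically: ≈ 128.50000.
(This is only a lower bound; the true E[α(G)] may be larger.)

E[α(G)] ≥ 257/2 ≈ 128.50000.


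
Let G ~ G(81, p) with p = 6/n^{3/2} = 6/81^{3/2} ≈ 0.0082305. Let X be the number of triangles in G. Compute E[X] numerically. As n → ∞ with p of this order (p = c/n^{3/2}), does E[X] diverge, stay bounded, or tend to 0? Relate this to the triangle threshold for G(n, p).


Number of potential triangles: C(81, 3) = 85320.
Each occurs with probability p³ ≈ (0.0082305)³ ≈ 5.5753376e-07.
By linearity: E[X] = C(81, 3)·p³ ≈ 85320 · 5.5753376e-07 ≈ 0.04757.
Since α = 3/2 > 1, p = c/n^{3/2} = o(1/n) is below the triangle threshold p ~ 1/n. Asymptotically E[X] ~ (c³/6)·n^{3(1−α)} = (6³/6)·n^{-1.5} → 0, so by Markov's inequality G has no triangles w.h.p.

E[X] ≈ 0.04757; in regime p = Θ(1/n^{3/2}) E[X] tends to 0 (below the triangle threshold p ~ 1/n).


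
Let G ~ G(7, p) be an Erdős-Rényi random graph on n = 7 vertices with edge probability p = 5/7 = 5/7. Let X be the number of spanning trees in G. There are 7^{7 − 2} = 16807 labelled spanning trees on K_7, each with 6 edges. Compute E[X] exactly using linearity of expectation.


K_7 has 7^{7 − 2} = 16807 labelled spanning trees.
For each such spanning tree H, let X_H = 1 if all 6 edges of H are present in G. Then P[X_H = 1] = p^{6} = (5/7)^{6} = 15625/117649.
Summing the indicators: E[X] = Σ_H E[X_H] = 16807 · p^{6} = 16807 · 15625/117649 = 15625/7.
Numerically: E[X] ≈ 2232.

E[X] = 16807 · (5/7)^{6} = 15625/7 ≈ 2232.


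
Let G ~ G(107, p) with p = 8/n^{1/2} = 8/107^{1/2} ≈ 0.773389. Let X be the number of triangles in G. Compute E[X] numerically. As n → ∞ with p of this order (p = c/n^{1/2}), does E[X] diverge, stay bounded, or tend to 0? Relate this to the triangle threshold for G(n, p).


Number of potential triangles: C(107, 3) = 198485.
Each occurs with probability p³ ≈ (0.773389)³ ≈ 4.62587927e-01.
By linearity: E[X] = C(107, 3)·p³ ≈ 198485 · 4.62587927e-01 ≈ 91816.764784.
Since α = 1/2 < 1, p = c/n^{1/2} ≫ 1/n is above the triangle threshold p ~ 1/n. Asymptotically E[X] ~ (c³/6)·n^{3(1−α)} = (8³/6)·n^{1.5} → ∞; triangles are abundant w.h.p.

E[X] ≈ 91816.764784; in regime p = Θ(1/n^{1/2}) E[X] diverges (above the triangle threshold p ~ 1/n).


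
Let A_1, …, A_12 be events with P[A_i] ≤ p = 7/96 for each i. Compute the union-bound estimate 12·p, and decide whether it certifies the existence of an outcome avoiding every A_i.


Union bound: P[∪_{i=1}^{12} A_i] ≤ Σ_i P[A_i] ≤ 12·p = 12·(7/96) = 7/8.
Numerically: 7/8 ≈ 0.8750000.
Is 7/8 < 1? YES.
Since P[∪ A_i] ≤ 7/8 < 1, the complement has P[∩ A_i^c] ≥ 1 − 7/8 = 1/8 > 0, so some outcome avoids every A_i.

12·p = 7/8 ≈ 0.8750000; existence CERTIFIED by the union bound.


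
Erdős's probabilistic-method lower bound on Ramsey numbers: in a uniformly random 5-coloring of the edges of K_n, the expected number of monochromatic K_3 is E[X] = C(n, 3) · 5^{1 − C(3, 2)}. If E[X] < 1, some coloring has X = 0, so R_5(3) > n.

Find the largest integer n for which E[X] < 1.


We need C(n, 3) · 5^{1 − 3} < 1, i.e. C(n, 3) < 5^{3 − 1} = 25.
Check values of n near the boundary:
  n = 5: C(5, 3) = 10; 10 < 25? YES
  n = 6: C(6, 3) = 20; 20 < 25? YES
  n = 7: C(7, 3) = 35; 35 < 25? NO
  n = 8: C(8, 3) = 56; 56 < 25? NO
The largest n with C(n, 3) < 25 is n = 6 (where E[X] = 4/5 ≈ 0.8000). Hence R_5(3) > 6, i.e. R_5(3) ≥ 7.

Largest n = 6; hence R_5(3) > 6.


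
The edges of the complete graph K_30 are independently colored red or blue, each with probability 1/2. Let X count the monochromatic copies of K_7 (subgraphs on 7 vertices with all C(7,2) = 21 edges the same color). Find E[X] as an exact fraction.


Let X = Σ_S X_S over the C(30, 7) = 2035800 subsets S of size 7, where X_S = 1 if the K_7 on S is monochromatic.
For a fixed S, the K_7 on S has C(7, 2) = 21 edges. P[all 21 edges red] = (1/2)^21, and likewise for blue, so P[monochromatic] = 2·(1/2)^21 = 2^{1 − 21} = 1/1048576.
Summing: E[X] = C(30, 7) · 2^{1 − 21} = 2035800 · 1/1048576 = 254475/131072.
Numerically: E[X] ≈ 1.941.

E[X] = C(30,7)·2^(1−C(7,2)) = 254475/131072 ≈ 1.941.


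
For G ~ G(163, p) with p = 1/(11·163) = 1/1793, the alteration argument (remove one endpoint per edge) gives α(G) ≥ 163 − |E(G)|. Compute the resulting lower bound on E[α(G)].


E[|E(G)|] = C(163, 2)·p = 13203 · (1/1793) = 81/11.
E[α(G)] ≥ n − E[|E(G)|] = 163 − 81/11 = 1712/11.
Numerically: ≈ 155.636.
(This is only a lower bound; the true E[α(G)] may be larger.)

E[α(G)] ≥ 1712/11 ≈ 155.636.


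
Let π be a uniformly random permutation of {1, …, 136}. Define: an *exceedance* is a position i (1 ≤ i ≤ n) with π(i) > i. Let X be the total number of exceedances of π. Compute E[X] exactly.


Write X = Σ_{i=1}^{136} X_i, where X_i = 1_{π(i) > i}.
For each fixed i, π(i) is uniform over {1, …, 136} (marginal of a uniform permutation), so P[π(i) > i] = (n − i)/n. Summing: Σ_{i=1}^{136} (n − i)/n = (0 + 1 + … + 135)/136 = 136(136 − 1)/(2·136) = (136 − 1)/2.
Hence E[X] = Σ_{i=1}^{136} (136 − i)/136 = 135/2 ≈ 67.50000.

E[X] = 135/2 = 67.50000.


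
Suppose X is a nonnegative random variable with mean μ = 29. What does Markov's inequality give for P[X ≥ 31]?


μ = E[X] = 29, a = 31.
Markov: P[X ≥ 31] ≤ μ/a = (29)/31 = 29/31.
Numerically: ≈ 0.9355.
(Since a = 31 > μ = 29.0000, the bound 29/31 is < 1 and informative.)

P[X ≥ 31] ≤ 29/31 ≈ 0.9355.


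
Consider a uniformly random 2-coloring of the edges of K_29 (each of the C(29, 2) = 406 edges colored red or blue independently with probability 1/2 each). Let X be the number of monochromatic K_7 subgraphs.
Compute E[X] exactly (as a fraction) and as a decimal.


Let X = Σ_S X_S over the C(29, 7) = 1560780 subsets S of size 7, where X_S = 1 if the K_7 on S is monochromatic.
For a fixed S, the K_7 on S has C(7, 2) = 21 edges. P[all 21 edges red] = (1/2)^21, and likewise for blue, so P[monochromatic] = 2·(1/2)^21 = 2^{1 − 21} = 1/1048576.
By linearity of expectation: E[X] = C(29, 7) · 2^{1 − 21} = 1560780 · 1/1048576 = 390195/262144.
Numerically: E[X] ≈ 1.4885.

E[X] = C(29,7)·2^(1−C(7,2)) = 390195/262144 ≈ 1.4885.


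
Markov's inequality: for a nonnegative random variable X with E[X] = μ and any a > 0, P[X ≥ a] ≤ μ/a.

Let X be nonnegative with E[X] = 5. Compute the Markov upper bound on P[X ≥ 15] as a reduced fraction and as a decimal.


μ = E[X] = 5, a = 15.
Markov: P[X ≥ 15] ≤ μ/a = (5)/15 = 1/3.
Numerically: ≈ 0.333333.
(Since a = 15 > μ = 5.000000, the bound 1/3 is < 1 and informative.)

P[X ≥ 15] ≤ 1/3 ≈ 0.333333.


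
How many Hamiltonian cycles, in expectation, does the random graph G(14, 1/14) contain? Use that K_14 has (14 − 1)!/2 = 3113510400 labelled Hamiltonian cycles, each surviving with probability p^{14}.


K_14 has (14 − 1)!/2 = 3113510400 labelled Hamiltonian cycles.
For each such Hamiltonian cycle H, let X_H = 1 if all 14 edges of H are present in G. Then P[X_H = 1] = p^{14} = (1/14)^{14} = 1/11112006825558016.
By linearity: E[X] = Σ_H E[X_H] = 3113510400 · p^{14} = 3113510400 · 1/11112006825558016 = 868725/3100448333024.
Numerically: E[X] ≈ 2.8e-07.

E[X] = 3113510400 · (1/14)^{14} = 868725/3100448333024 ≈ 2.8e-07.


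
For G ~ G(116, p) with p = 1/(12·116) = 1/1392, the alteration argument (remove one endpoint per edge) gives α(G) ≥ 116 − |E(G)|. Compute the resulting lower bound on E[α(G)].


E[|E(G)|] = C(116, 2)·p = 6670 · (1/1392) = 115/24.
E[α(G)] ≥ n − E[|E(G)|] = 116 − 115/24 = 2669/24.
Numerically: ≈ 111.208.
(This is only a lower bound; the true E[α(G)] may be larger.)

E[α(G)] ≥ 2669/24 ≈ 111.208.


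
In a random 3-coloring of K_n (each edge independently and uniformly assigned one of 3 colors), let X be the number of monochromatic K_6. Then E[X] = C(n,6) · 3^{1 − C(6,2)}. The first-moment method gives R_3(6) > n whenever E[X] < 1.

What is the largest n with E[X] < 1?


We need C(n, 6) · 3^{1 − 15} < 1, i.e. C(n, 6) < 3^{15 − 1} = 4782969.
Check values of n near the boundary:
  n = 40: C(40, 6) = 3838380; 3838380 < 4782969? YES
  n = 41: C(41, 6) = 4496388; 4496388 < 4782969? YES
  n = 42: C(42, 6) = 5245786; 5245786 < 4782969? NO
  n = 43: C(43, 6) = 6096454; 6096454 < 4782969? NO
The largest n with C(n, 6) < 4782969 is n = 41 (where E[X] = 1498796/1594323 ≈ 0.94008). Hence R_3(6) > 41, i.e. R_3(6) ≥ 42.

Largest n = 41; hence R_3(6) > 41.


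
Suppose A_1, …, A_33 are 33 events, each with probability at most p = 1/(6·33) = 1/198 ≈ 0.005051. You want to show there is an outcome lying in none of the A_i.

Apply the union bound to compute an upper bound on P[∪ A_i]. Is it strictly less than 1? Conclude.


Union bound: P[∪_{i=1}^{33} A_i] ≤ Σ_i P[A_i] ≤ 33·p = 33·(1/198) = 1/6.
Numerically: 1/6 ≈ 0.166667.
Is 1/6 < 1? YES.
Since P[∪ A_i] ≤ 1/6 < 1, the complement has P[∩ A_i^c] ≥ 1 − 1/6 = 5/6 > 0, so some outcome avoids every A_i.

33·p = 1/6 ≈ 0.166667; existence CERTIFIED by the union bound.


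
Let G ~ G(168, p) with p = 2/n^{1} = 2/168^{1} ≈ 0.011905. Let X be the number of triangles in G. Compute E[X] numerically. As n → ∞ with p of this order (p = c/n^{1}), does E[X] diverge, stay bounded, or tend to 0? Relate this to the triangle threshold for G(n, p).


Number of potential triangles: C(168, 3) = 776216.
Each occurs with probability p³ ≈ (0.011905)³ ≈ 1.6871828e-06.
By linearity: E[X] = C(168, 3)·p³ ≈ 776216 · 1.6871828e-06 ≈ 1.30962.
Here α = 1, so p = 2/n is exactly at the triangle threshold p ~ 1/n. Asymptotically E[X] → c³/6 = 2³/6 = 4/3 ≈ 1.33333, a bounded constant. In this regime the triangle count is asymptotically Poisson(c³/6).

E[X] ≈ 1.30962; in regime p = Θ(1/n^{1}) E[X] stays bounded (at the triangle threshold p ~ 1/n).


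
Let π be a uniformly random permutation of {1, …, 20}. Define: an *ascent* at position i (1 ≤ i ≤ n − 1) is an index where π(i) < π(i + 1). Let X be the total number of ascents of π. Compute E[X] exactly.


Write X = Σ X_I over i = 1, …, 19, with X_I the indicator of one ascent.
There are 19 indicators.
For each fixed i, the pair (π(i), π(i+1)) is a uniformly random ordered pair of distinct values from {1, …, 20}; by symmetry P[π(i) < π(i+1)] = 1/2.
By linearity: E[X] = 19 · (1/2) = (20 − 1) · (1/2) = 19/2 ≈ 9.500.

E[X] = 19/2 = 9.500.


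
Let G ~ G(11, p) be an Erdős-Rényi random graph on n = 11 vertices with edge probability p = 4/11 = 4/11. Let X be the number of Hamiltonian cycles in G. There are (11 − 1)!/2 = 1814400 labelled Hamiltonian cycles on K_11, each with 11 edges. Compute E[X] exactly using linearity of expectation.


K_11 has (11 − 1)!/2 = 1814400 labelled Hamiltonian cycles.
For each such Hamiltonian cycle H, let X_H = 1 if all 11 edges of H are present in G. Then P[X_H = 1] = p^{11} = (4/11)^{11} = 4194304/285311670611.
By linearity: E[X] = Σ_H E[X_H] = 1814400 · p^{11} = 1814400 · 4194304/285311670611 = 7610145177600/285311670611.
Numerically: E[X] ≈ 26.6731.

E[X] = 1814400 · (4/11)^{11} = 7610145177600/285311670611 ≈ 26.6731.


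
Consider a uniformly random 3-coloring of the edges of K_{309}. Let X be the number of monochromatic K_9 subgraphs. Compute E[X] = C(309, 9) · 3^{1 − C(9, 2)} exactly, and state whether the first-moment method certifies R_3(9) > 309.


E[X] = C(309, 9) · 3^{1 − 36} = 62920976643980686 · 3^{−35} = 62920976643980686/50031545098999707.
As a reduced fraction: E[X] = 62920976643980686/50031545098999707 ≈ 1.2576261.
Is E[X] < 1? NO.
Since E[X] ≥ 1, the first-moment bound is inconclusive at n = 309; it does NOT by itself certify R_3(9) > 309.

E[X] = 62920976643980686/50031545098999707 ≈ 1.2576261; E[X] ≥ 1; first-moment method inconclusive here.


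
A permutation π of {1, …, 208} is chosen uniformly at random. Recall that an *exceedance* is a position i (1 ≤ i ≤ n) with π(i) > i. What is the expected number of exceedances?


Write X = Σ_{i=1}^{208} X_i, where X_i = 1_{π(i) > i}.
For each fixed i, π(i) is uniform over {1, …, 208} (marginal of a uniform permutation), so P[π(i) > i] = (n − i)/n. Summing: Σ_{i=1}^{208} (n − i)/n = (0 + 1 + … + 207)/208 = 208(208 − 1)/(2·208) = (208 − 1)/2.
Hence E[X] = Σ_{i=1}^{208} (208 − i)/208 = 207/2 ≈ 103.500000.

E[X] = 207/2 = 103.500000.


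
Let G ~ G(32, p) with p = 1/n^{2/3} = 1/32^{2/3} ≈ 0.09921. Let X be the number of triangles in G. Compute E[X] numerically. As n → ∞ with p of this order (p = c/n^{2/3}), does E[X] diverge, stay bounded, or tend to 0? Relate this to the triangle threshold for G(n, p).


Number of potential triangles: C(32, 3) = 4960.
Each occurs with probability p³ ≈ (0.09921)³ ≈ 9.765625e-04.
By linearity: E[X] = C(32, 3)·p³ ≈ 4960 · 9.765625e-04 ≈ 4.8438.
Since α = 2/3 < 1, p = c/n^{2/3} ≫ 1/n is above the triangle threshold p ~ 1/n. Asymptotically E[X] ~ (c³/6)·n^{3(1−α)} = (1³/6)·n^{1} → ∞; triangles are abundant w.h.p.

E[X] ≈ 4.8438; in regime p = Θ(1/n^{2/3}) E[X] diverges (above the triangle threshold p ~ 1/n).


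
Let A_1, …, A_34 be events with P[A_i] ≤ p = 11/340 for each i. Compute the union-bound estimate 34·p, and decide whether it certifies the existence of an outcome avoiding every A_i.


Union bound: P[∪_{i=1}^{34} A_i] ≤ Σ_i P[A_i] ≤ 34·p = 34·(11/340) = 11/10.
Numerically: 11/10 ≈ 1.1000000.
Is 11/10 < 1? NO.
Since the bound 11/10 is ≥ 1, the union bound is uninformative here; it does NOT by itself certify existence.

34·p = 11/10 ≈ 1.1000000; existence NOT certified by the union bound.


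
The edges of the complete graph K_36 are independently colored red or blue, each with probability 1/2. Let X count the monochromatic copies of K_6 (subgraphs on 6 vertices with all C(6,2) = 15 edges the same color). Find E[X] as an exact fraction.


Let X = Σ_S X_S over the C(36, 6) = 1947792 subsets S of size 6, where X_S = 1 if the K_6 on S is monochromatic.
For a fixed S, the K_6 on S has C(6, 2) = 15 edges. P[all 15 edges red] = (1/2)^15, and likewise for blue, so P[monochromatic] = 2·(1/2)^15 = 2^{1 − 15} = 1/16384.
Summing: E[X] = C(36, 6) · 2^{1 − 15} = 1947792 · 1/16384 = 121737/1024.
Numerically: E[X] ≈ 118.884.

E[X] = C(36,6)·2^(1−C(6,2)) = 121737/1024 ≈ 118.884.


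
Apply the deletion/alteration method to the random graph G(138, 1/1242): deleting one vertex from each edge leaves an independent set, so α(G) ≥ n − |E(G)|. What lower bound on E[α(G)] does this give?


E[|E(G)|] = C(138, 2)·p = 9453 · (1/1242) = 137/18.
E[α(G)] ≥ n − E[|E(G)|] = 138 − 137/18 = 2347/18.
Numerically: ≈ 130.38889.
(This is only a lower bound; the true E[α(G)] may be larger.)

E[α(G)] ≥ 2347/18 ≈ 130.38889.


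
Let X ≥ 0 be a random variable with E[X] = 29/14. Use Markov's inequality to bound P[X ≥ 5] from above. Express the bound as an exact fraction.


μ = E[X] = 29/14, a = 5.
Markov: P[X ≥ 5] ≤ μ/a = (29/14)/5 = 29/70.
Numerically: ≈ 0.41429.
(Since a = 5 > μ = 2.07143, the bound 29/70 is < 1 and informative.)

P[X ≥ 5] ≤ 29/70 ≈ 0.41429.


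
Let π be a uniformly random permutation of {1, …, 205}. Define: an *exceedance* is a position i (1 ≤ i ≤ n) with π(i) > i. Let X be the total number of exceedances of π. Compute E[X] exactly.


Write X = Σ_{i=1}^{205} X_i, where X_i = 1_{π(i) > i}.
For each fixed i, π(i) is uniform over {1, …, 205} (marginal of a uniform permutation), so P[π(i) > i] = (n − i)/n. Summing: Σ_{i=1}^{205} (n − i)/n = (0 + 1 + … + 204)/205 = 205(205 − 1)/(2·205) = (205 − 1)/2.
Hence E[X] = Σ_{i=1}^{205} (205 − i)/205 = 102 ≈ 102.00000.

E[X] = 102 = 102.00000.


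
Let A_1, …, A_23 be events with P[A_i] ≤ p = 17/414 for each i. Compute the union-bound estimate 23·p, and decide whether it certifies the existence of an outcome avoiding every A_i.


Union bound: P[∪_{i=1}^{23} A_i] ≤ Σ_i P[A_i] ≤ 23·p = 23·(17/414) = 17/18.
Numerically: 17/18 ≈ 0.944.
Is 17/18 < 1? YES.
Since P[∪ A_i] ≤ 17/18 < 1, the complement has P[∩ A_i^c] ≥ 1 − 17/18 = 1/18 > 0, so some outcome avoids every A_i.

23·p = 17/18 ≈ 0.944; existence CERTIFIED by the union bound.


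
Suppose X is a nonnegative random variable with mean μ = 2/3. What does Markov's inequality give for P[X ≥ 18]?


μ = E[X] = 2/3, a = 18.
Markov: P[X ≥ 18] ≤ μ/a = (2/3)/18 = 1/27.
Numerically: ≈ 0.0370.
(Since a = 18 > μ = 0.6667, the bound 1/27 is < 1 and informative.)

P[X ≥ 18] ≤ 1/27 ≈ 0.0370.


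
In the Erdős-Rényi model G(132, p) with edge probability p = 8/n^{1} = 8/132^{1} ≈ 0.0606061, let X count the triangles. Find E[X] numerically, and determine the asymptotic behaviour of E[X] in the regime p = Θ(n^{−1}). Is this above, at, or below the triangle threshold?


Number of potential triangles: C(132, 3) = 374660.
Each occurs with probability p³ ≈ (0.0606061)³ ≈ 2.22611793e-04.
By linearity: E[X] = C(132, 3)·p³ ≈ 374660 · 2.22611793e-04 ≈ 83.403734.
Here α = 1, so p = 8/n is exactly at the triangle threshold p ~ 1/n. Asymptotically E[X] → c³/6 = 8³/6 = 256/3 ≈ 85.333333, a bounded constant. In this regime the triangle count is asymptotically Poisson(c³/6).

E[X] ≈ 83.403734; in regime p = Θ(1/n^{1}) E[X] stays bounded (at the triangle threshold p ~ 1/n).


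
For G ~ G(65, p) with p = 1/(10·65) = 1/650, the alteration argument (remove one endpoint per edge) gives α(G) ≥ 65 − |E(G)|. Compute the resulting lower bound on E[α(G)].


E[|E(G)|] = C(65, 2)·p = 2080 · (1/650) = 16/5.
E[α(G)] ≥ n − E[|E(G)|] = 65 − 16/5 = 309/5.
Numerically: ≈ 61.80000.
(This is only a lower bound; the true E[α(G)] may be larger.)

E[α(G)] ≥ 309/5 ≈ 61.80000.


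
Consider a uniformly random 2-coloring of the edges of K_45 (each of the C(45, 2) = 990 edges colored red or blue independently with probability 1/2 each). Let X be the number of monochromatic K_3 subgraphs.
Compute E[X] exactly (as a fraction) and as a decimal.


Let X = Σ_S X_S over the C(45, 3) = 14190 subsets S of size 3, where X_S = 1 if the K_3 on S is monochromatic.
For a fixed S, the K_3 on S has C(3, 2) = 3 edges. P[all 3 edges red] = (1/2)^3, and likewise for blue, so P[monochromatic] = 2·(1/2)^3 = 2^{1 − 3} = 1/4.
By linearity: E[X] = C(45, 3) · 2^{1 − 3} = 14190 · 1/4 = 7095/2.
Numerically: E[X] ≈ 3547.500.

E[X] = C(45,3)·2^(1−C(3,2)) = 7095/2 ≈ 3547.500.


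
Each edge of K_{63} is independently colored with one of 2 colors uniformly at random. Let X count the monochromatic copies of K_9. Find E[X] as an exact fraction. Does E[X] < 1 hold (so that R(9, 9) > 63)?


E[X] = C(63, 9) · 2^{1 − 36} = 23667689815 · 2^{−35} = 23667689815/34359738368.
As a reduced fraction: E[X] = 23667689815/34359738368 ≈ 0.689.
Is E[X] < 1? YES.
Since E[X] < 1, there exists a 2-coloring of K_{63} with no monochromatic K_9; hence R(9, 9) > 63.

E[X] = 23667689815/34359738368 ≈ 0.689; E[X] < 1, so R(9, 9) > 63.


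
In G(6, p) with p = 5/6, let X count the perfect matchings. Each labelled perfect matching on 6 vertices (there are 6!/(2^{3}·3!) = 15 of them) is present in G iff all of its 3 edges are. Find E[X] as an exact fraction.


K_6 has 6!/(2^{3}·3!) = 15 labelled perfect matchings.
For each such perfect matching H, let X_H = 1 if all 3 edges of H are present in G. Then P[X_H = 1] = p^{3} = (5/6)^{3} = 125/216.
By linearity of expectation: E[X] = Σ_H E[X_H] = 15 · p^{3} = 15 · 125/216 = 625/72.
Numerically: E[X] ≈ 8.68.

E[X] = 15 · (5/6)^{3} = 625/72 ≈ 8.68.


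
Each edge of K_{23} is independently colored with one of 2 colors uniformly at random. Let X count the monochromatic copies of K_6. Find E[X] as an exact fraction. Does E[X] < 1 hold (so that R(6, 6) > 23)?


E[X] = C(23, 6) · 2^{1 − 15} = 100947 · 2^{−14} = 100947/16384.
As a reduced fraction: E[X] = 100947/16384 ≈ 6.1613159.
Is E[X] < 1? NO.
Since E[X] ≥ 1, the first-moment bound is inconclusive at n = 23; it does NOT by itself certify R(6, 6) > 23.

E[X] = 100947/16384 ≈ 6.1613159; E[X] ≥ 1; first-moment method inconclusive here.


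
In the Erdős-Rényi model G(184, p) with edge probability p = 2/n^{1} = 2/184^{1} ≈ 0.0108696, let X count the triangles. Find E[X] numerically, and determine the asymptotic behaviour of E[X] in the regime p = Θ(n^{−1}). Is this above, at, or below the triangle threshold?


Number of potential triangles: C(184, 3) = 1021384.
Each occurs with probability p³ ≈ (0.0108696)³ ≈ 1.28421139e-06.
By linearity: E[X] = C(184, 3)·p³ ≈ 1021384 · 1.28421139e-06 ≈ 1.311673.
Here α = 1, so p = 2/n is exactly at the triangle threshold p ~ 1/n. Asymptotically E[X] → c³/6 = 2³/6 = 4/3 ≈ 1.333333, a bounded constant. In this regime the triangle count is asymptotically Poisson(c³/6).

E[X] ≈ 1.311673; in regime p = Θ(1/n^{1}) E[X] stays bounded (at the triangle threshold p ~ 1/n).


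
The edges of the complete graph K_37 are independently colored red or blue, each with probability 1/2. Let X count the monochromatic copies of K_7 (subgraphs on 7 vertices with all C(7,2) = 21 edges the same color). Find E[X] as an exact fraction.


Let X = Σ_S X_S over the C(37, 7) = 10295472 subsets S of size 7, where X_S = 1 if the K_7 on S is monochromatic.
For a fixed S, the K_7 on S has C(7, 2) = 21 edges. P[all 21 edges red] = (1/2)^21, and likewise for blue, so P[monochromatic] = 2·(1/2)^21 = 2^{1 − 21} = 1/1048576.
By linearity: E[X] = C(37, 7) · 2^{1 − 21} = 10295472 · 1/1048576 = 643467/65536.
Numerically: E[X] ≈ 9.818527.

E[X] = C(37,7)·2^(1−C(7,2)) = 643467/65536 ≈ 9.818527.


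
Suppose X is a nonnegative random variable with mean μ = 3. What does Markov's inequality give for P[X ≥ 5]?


μ = E[X] = 3, a = 5.
Markov: P[X ≥ 5] ≤ μ/a = (3)/5 = 3/5.
Numerically: ≈ 0.600000.
(Since a = 5 > μ = 3.000000, the bound 3/5 is < 1 and informative.)

P[X ≥ 5] ≤ 3/5 ≈ 0.600000.


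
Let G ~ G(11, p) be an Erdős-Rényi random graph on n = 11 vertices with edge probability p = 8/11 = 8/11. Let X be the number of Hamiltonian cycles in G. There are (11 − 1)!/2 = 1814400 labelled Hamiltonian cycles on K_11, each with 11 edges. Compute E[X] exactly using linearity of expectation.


K_11 has (11 − 1)!/2 = 1814400 labelled Hamiltonian cycles.
For each such Hamiltonian cycle H, let X_H = 1 if all 11 edges of H are present in G. Then P[X_H = 1] = p^{11} = (8/11)^{11} = 8589934592/285311670611.
By linearity: E[X] = Σ_H E[X_H] = 1814400 · p^{11} = 1814400 · 8589934592/285311670611 = 15585577323724800/285311670611.
Numerically: E[X] ≈ 54626.

E[X] = 1814400 · (8/11)^{11} = 15585577323724800/285311670611 ≈ 54626.


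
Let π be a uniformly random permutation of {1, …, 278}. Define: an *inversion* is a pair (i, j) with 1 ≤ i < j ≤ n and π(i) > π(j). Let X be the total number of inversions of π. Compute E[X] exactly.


Write X = Σ X_I over the C(278, 2) = 38503 pairs i < j, with X_I the indicator of one inversion.
There are 38503 indicators.
For each fixed pair i < j, the values π(i) and π(j) are two distinct elements of {1, …, 278} in uniformly random order; by symmetry P[π(i) > π(j)] = 1/2.
By linearity: E[X] = 38503 · (1/2) = C(278, 2) · (1/2) = 38503/2 = 38503/2 ≈ 19251.500.

E[X] = 38503/2 = 19251.500.


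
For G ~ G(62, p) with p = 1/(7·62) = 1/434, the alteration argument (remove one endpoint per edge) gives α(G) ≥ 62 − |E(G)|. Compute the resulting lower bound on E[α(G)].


E[|E(G)|] = C(62, 2)·p = 1891 · (1/434) = 61/14.
E[α(G)] ≥ n − E[|E(G)|] = 62 − 61/14 = 807/14.
Numerically: ≈ 57.643.
(This is only a lower bound; the true E[α(G)] may be larger.)

E[α(G)] ≥ 807/14 ≈ 57.643.


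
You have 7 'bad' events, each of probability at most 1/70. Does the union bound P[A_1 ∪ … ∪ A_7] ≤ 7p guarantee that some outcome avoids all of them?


Union bound: P[∪_{i=1}^{7} A_i] ≤ Σ_i P[A_i] ≤ 7·p = 7·(1/70) = 1/10.
Numerically: 1/10 ≈ 0.100000.
Is 1/10 < 1? YES.
Since P[∪ A_i] ≤ 1/10 < 1, the complement has P[∩ A_i^c] ≥ 1 − 1/10 = 9/10 > 0, so some outcome avoids every A_i.

7·p = 1/10 ≈ 0.100000; existence CERTIFIED by the union bound.


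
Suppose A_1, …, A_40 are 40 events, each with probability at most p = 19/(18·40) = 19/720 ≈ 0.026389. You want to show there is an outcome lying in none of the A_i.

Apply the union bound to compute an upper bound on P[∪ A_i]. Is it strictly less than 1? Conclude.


Union bound: P[∪_{i=1}^{40} A_i] ≤ Σ_i P[A_i] ≤ 40·p = 40·(19/720) = 19/18.
Numerically: 19/18 ≈ 1.055556.
Is 19/18 < 1? NO.
Since the bound 19/18 is ≥ 1, the union bound is uninformative here; it does NOT by itself certify existence.

40·p = 19/18 ≈ 1.055556; existence NOT certified by the union bound.


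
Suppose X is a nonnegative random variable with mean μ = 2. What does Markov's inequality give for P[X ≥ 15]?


μ = E[X] = 2, a = 15.
Markov: P[X ≥ 15] ≤ μ/a = (2)/15 = 2/15.
Numerically: ≈ 0.13333.
(Since a = 15 > μ = 2.00000, the bound 2/15 is < 1 and informative.)

P[X ≥ 15] ≤ 2/15 ≈ 0.13333.


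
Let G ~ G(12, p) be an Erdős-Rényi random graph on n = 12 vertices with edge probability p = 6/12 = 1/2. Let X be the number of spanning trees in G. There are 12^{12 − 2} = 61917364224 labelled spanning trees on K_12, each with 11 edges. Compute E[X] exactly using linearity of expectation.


K_12 has 12^{12 − 2} = 61917364224 labelled spanning trees.
For each such spanning tree H, let X_H = 1 if all 11 edges of H are present in G. Then P[X_H = 1] = p^{11} = (1/2)^{11} = 1/2048.
Summing the indicators: E[X] = Σ_H E[X_H] = 61917364224 · p^{11} = 61917364224 · 1/2048 = 30233088.
Numerically: E[X] ≈ 3.02331e+07.

E[X] = 61917364224 · (1/2)^{11} = 30233088 ≈ 3.02331e+07.


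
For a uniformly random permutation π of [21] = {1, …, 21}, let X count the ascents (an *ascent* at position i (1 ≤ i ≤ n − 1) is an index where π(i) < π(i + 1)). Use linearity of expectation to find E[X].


Write X = Σ X_I over i = 1, …, 20, with X_I the indicator of one ascent.
There are 20 indicators.
For each fixed i, the pair (π(i), π(i+1)) is a uniformly random ordered pair of distinct values from {1, …, 21}; by symmetry P[π(i) < π(i+1)] = 1/2.
By linearity: E[X] = 20 · (1/2) = (21 − 1) · (1/2) = 10 ≈ 10.000.

E[X] = 10 = 10.000.


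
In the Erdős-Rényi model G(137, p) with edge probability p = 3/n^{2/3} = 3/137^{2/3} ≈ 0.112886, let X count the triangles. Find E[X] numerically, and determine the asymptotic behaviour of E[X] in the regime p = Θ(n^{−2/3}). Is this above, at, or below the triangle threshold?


Number of potential triangles: C(137, 3) = 419220.
Each occurs with probability p³ ≈ (0.112886)³ ≈ 1.43854228e-03.
By linearity: E[X] = C(137, 3)·p³ ≈ 419220 · 1.43854228e-03 ≈ 603.065693.
Since α = 2/3 < 1, p = c/n^{2/3} ≫ 1/n is above the triangle threshold p ~ 1/n. Asymptotically E[X] ~ (c³/6)·n^{3(1−α)} = (3³/6)·n^{1} → ∞; triangles are abundant w.h.p.

E[X] ≈ 603.065693; in regime p = Θ(1/n^{2/3}) E[X] diverges (above the triangle threshold p ~ 1/n).
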